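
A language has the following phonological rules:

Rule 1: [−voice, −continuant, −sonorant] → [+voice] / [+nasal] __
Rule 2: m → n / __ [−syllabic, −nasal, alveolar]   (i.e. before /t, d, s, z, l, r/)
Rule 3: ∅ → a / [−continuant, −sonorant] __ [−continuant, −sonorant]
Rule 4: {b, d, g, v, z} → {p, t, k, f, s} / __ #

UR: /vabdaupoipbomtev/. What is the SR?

Rule 1 (post-nasal voicing): /t/ is a voiceless stop immediately after the nasal /m/, so it voices to [d]. /vabdaupoipbomtev/ → vabdaupoipbomdev.
Rule 2 (nasal place assimilation): /m/ precedes the alveolar consonant /d/, so it assimilates in place to [n]. /vabdaupoipbomdev/ → vabdaupoipbondev.
Rule 3 (stop-cluster a-epenthesis): /b/ and /d/ form a stop–stop cluster, so [a] is inserted between them. /p/ and /b/ form a stop–stop cluster, so [a] is inserted between them. /vabdaupoipbondev/ → vabadaupoipabondev.
Rule 4 (final devoicing): /v/ is a voiced obstruent in word-final position, so it devoices to [f]. /vabadaupoipabondev/ → vabadaupoipabondef.

vabadaupoipabondef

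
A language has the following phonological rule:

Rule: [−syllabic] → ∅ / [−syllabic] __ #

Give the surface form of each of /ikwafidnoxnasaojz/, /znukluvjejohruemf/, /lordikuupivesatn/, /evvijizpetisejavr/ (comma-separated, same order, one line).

ikwafidnoxnasaoj, znukluvjejohruem, lordikuupivesat, evvijizpetisejav

/ikwafidnoxnasaojz/: /z/ is the second consonant of a word-final cluster /jz/, so it deletes. → [ikwafidnoxnasaoj].
/znukluvjejohruemf/: /f/ is the second consonant of a word-final cluster /mf/, so it deletes. → [znukluvjejohruem].
/lordikuupivesatn/: /n/ is the second consonant of a word-final cluster /tn/, so it deletes. → [lordikuupivesat].
/evvijizpetisejavr/: /r/ is the second consonant of a word-final cluster /vr/, so it deletes. → [evvijizpetisejav].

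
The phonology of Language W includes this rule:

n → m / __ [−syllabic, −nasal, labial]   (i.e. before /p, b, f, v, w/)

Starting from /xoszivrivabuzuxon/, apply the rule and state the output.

xoszivrivabuzuxon

No segment of /xoszivrivabuzuxon/ meets the structural description of the rule, so the form surfaces unchanged.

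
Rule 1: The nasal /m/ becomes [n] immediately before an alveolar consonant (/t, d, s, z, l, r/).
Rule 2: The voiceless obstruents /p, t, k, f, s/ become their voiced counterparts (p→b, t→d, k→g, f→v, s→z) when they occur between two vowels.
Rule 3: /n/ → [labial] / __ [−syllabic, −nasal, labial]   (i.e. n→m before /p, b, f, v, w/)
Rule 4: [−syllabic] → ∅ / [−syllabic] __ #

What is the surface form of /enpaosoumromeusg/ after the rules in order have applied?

Rule 1 (nasal place assimilation): /m/ precedes the alveolar consonant /r/, so it assimilates in place to [n]. /enpaosoumromeusg/ → enpaosounromeusg.
Rule 2 (intervocalic voicing): /s/ is a voiceless obstruent between vowels /o/ and /o/, so it voices to [z]. /enpaosounromeusg/ → enpaozounromeusg.
Rule 3 (nasal place assimilation): /n/ precedes the labial consonant /p/, so it assimilates in place to [m]. /enpaozounromeusg/ → empaozounromeusg.
Rule 4 (final cluster simplification): /g/ is the second consonant of a word-final cluster /sg/, so it deletes. /empaozounromeusg/ → empaozounromeus.

empaozounromeus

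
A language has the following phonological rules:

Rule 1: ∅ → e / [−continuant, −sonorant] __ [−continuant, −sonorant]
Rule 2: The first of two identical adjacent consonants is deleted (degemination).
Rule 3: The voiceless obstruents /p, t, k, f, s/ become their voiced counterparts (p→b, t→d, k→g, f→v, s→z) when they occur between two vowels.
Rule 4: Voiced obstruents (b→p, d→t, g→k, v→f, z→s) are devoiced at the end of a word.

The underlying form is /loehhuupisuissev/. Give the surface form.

loehuubizuizef

Rule 1 (stop-cluster e-epenthesis): no segment meets the environment; /loehhuupisuissev/ is unchanged.
Rule 2 (degemination): /hh/ is a geminate; the first /h/ deletes. /ss/ is a geminate; the first /s/ deletes. /loehhuupisuissev/ → loehuupisuisev.
Rule 3 (intervocalic voicing): /p/ is a voiceless obstruent between vowels /u/ and /i/, so it voices to [b]. /s/ is a voiceless obstruent between vowels /i/ and /u/, so it voices to [z]. /s/ is a voiceless obstruent between vowels /i/ and /e/, so it voices to [z]. /loehuupisuisev/ → loehuubizuizev.
Rule 4 (final devoicing): /v/ is a voiced obstruent in word-final position, so it devoices to [f]. /loehuubizuizev/ → loehuubizuizef.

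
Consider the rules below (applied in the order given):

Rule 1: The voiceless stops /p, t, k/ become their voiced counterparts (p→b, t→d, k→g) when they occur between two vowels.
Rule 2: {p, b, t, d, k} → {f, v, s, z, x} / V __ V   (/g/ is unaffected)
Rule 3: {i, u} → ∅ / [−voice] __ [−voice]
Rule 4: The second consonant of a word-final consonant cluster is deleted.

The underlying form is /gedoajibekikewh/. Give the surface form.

Rule 1 (intervocalic voicing): /k/ is a voiceless stop between vowels /e/ and /i/, so it voices to [g]. /k/ is a voiceless stop between vowels /i/ and /e/, so it voices to [g]. /gedoajibekikewh/ → gedoajibegigewh.
Rule 2 (intervocalic spirantization): /d/ is a stop between vowels /e/ and /o/, so it spirantizes to the fricative [z]. /b/ is a stop between vowels /i/ and /e/, so it spirantizes to the fricative [v]. /gedoajibegigewh/ → gezoajivegigewh.
Rule 3 (high vowel syncope): no segment meets the environment; /gezoajivegigewh/ is unchanged.
Rule 4 (final cluster simplification): /h/ is the second consonant of a word-final cluster /wh/, so it deletes. /gezoajivegigewh/ → gezoajivegigew.

gezoajivegigew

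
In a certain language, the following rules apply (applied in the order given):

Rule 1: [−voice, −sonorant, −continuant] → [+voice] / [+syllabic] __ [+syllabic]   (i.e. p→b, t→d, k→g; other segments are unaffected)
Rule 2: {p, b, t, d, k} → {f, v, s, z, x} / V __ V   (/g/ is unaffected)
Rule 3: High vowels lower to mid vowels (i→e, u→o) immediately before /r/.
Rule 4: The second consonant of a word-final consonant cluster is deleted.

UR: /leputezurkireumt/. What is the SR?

levuzezorkereum

Rule 1 (intervocalic voicing): /p/ is a voiceless stop between vowels /e/ and /u/, so it voices to [b]. /t/ is a voiceless stop between vowels /u/ and /e/, so it voices to [d]. /leputezurkireumt/ → lebudezurkireumt.
Rule 2 (intervocalic spirantization): /b/ is a stop between vowels /e/ and /u/, so it spirantizes to the fricative [v]. /d/ is a stop between vowels /u/ and /e/, so it spirantizes to the fricative [z]. /lebudezurkireumt/ → levuzezurkireumt.
Rule 3 (pre-rhotic lowering): /u/ is a high vowel immediately before /r/, so it lowers to [o]. /i/ is a high vowel immediately before /r/, so it lowers to [e]. /levuzezurkireumt/ → levuzezorkereumt.
Rule 4 (final cluster simplification): /t/ is the second consonant of a word-final cluster /mt/, so it deletes. /levuzezorkereumt/ → levuzezorkereum.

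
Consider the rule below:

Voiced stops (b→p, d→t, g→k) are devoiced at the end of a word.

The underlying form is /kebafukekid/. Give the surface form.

kebafukekit

Scanning /kebafukekid/: /b/ at position 3 is not in the conditioning environment; /d/ is a voiced stop in word-final position, so it devoices to [t].
Result: [kebafukekit].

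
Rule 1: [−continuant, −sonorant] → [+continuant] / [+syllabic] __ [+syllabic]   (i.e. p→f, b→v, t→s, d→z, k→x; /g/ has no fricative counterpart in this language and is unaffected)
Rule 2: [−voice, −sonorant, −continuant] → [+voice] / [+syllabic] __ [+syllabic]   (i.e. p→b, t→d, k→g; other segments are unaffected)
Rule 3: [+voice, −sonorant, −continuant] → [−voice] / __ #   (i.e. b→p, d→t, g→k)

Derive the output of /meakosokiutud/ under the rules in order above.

Rule 1 (intervocalic spirantization): /k/ is a stop between vowels /a/ and /o/, so it spirantizes to the fricative [x]. /k/ is a stop between vowels /o/ and /i/, so it spirantizes to the fricative [x]. /t/ is a stop between vowels /u/ and /u/, so it spirantizes to the fricative [s]. /meakosokiutud/ → meaxosoxiusud.
Rule 2 (intervocalic voicing): no segment meets the environment; /meaxosoxiusud/ is unchanged.
Rule 3 (final devoicing): /d/ is a voiced stop in word-final position, so it devoices to [t]. /meaxosoxiusud/ → meaxosoxiusut.

meaxosoxiusut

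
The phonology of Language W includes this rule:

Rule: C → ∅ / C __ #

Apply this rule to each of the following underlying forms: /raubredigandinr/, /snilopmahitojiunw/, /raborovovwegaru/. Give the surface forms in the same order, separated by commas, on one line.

/raubredigandinr/: /r/ is the second consonant of a word-final cluster /nr/, so it deletes. → [raubredigandin].
/snilopmahitojiunw/: /w/ is the second consonant of a word-final cluster /nw/, so it deletes. → [snilopmahitojiun].
/raborovovwegaru/: the rule's environment is not met; surfaces unchanged as [raborovovwegaru].

raubredigandin, snilopmahitojiun, raborovovwegaru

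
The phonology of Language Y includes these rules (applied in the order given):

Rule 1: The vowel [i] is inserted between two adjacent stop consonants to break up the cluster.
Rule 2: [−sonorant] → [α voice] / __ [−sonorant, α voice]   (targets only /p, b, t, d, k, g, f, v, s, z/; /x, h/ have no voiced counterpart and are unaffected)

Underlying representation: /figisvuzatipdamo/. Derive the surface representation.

figizvuzatipidamo

Rule 1 (stop-cluster i-epenthesis): /p/ and /d/ form a stop–stop cluster, so [i] is inserted between them. /figisvuzatipdamo/ → figisvuzatipidamo.
Rule 2 (regressive voicing assimilation): /s/ precedes the voiced obstruent /v/, so it voices to [z] by assimilation. /figisvuzatipidamo/ → figizvuzatipidamo.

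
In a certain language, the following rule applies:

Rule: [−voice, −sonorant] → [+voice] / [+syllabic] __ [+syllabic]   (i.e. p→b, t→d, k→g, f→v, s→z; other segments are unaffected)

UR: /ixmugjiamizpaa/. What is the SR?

ixmugjiamizpaa

No segment of /ixmugjiamizpaa/ meets the structural description of the rule, so the form surfaces unchanged.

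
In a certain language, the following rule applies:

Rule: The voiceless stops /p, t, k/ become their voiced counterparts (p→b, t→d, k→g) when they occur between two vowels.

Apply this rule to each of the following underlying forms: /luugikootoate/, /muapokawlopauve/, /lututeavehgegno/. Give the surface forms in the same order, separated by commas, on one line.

luugigoodoade, muabogawlobauve, lududeavehgegno

/luugikootoate/: /k/ is a voiceless stop between vowels /i/ and /o/, so it voices to [g]. /t/ is a voiceless stop between vowels /o/ and /o/, so it voices to [d]. /t/ is a voiceless stop between vowels /a/ and /e/, so it voices to [d]. → [luugigoodoade].
/muapokawlopauve/: /p/ is a voiceless stop between vowels /a/ and /o/, so it voices to [b]. /k/ is a voiceless stop between vowels /o/ and /a/, so it voices to [g]. /p/ is a voiceless stop between vowels /o/ and /a/, so it voices to [b]. → [muabogawlobauve].
/lututeavehgegno/: /t/ is a voiceless stop between vowels /u/ and /u/, so it voices to [d]. /t/ is a voiceless stop between vowels /u/ and /e/, so it voices to [d]. → [lududeavehgegno].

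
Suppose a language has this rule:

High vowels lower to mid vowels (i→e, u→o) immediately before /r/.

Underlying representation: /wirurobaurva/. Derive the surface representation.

/i/ is a high vowel immediately before /r/, so it lowers to [e].
/u/ is a high vowel immediately before /r/, so it lowers to [o].
/u/ is a high vowel immediately before /r/, so it lowers to [o].
Surface form: [werorobaorva].

werorobaorva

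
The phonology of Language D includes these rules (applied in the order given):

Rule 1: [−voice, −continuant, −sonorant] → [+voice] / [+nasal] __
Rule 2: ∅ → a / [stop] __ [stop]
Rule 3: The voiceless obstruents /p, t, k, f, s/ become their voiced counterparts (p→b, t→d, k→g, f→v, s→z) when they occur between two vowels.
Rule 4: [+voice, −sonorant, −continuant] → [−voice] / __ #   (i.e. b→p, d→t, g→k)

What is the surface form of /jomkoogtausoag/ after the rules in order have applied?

jomgoogadauzoak

Rule 1 (post-nasal voicing): /k/ is a voiceless stop immediately after the nasal /m/, so it voices to [g]. /jomkoogtausoag/ → jomgoogtausoag.
Rule 2 (stop-cluster a-epenthesis): /g/ and /t/ form a stop–stop cluster, so [a] is inserted between them. /jomgoogtausoag/ → jomgoogatausoag.
Rule 3 (intervocalic voicing): /t/ is a voiceless obstruent between vowels /a/ and /a/, so it voices to [d]. /s/ is a voiceless obstruent between vowels /u/ and /o/, so it voices to [z]. /jomgoogatausoag/ → jomgoogadauzoag.
Rule 4 (final devoicing): /g/ is a voiced stop in word-final position, so it devoices to [k]. /jomgoogadauzoag/ → jomgoogadauzoak.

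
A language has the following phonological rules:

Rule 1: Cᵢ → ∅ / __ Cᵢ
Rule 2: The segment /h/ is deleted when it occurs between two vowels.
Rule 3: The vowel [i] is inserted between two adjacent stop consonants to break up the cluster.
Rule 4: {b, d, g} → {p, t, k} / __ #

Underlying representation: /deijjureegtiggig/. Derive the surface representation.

Rule 1 (degemination): /jj/ is a geminate; the first /j/ deletes. /gg/ is a geminate; the first /g/ deletes. /deijjureegtiggig/ → deijureegtigig.
Rule 2 (intervocalic h-deletion): no segment meets the environment; /deijureegtigig/ is unchanged.
Rule 3 (stop-cluster i-epenthesis): /g/ and /t/ form a stop–stop cluster, so [i] is inserted between them. /deijureegtigig/ → deijureegitigig.
Rule 4 (final devoicing): /g/ is a voiced stop in word-final position, so it devoices to [k]. /deijureegitigig/ → deijureegitigik.

deijureegitigik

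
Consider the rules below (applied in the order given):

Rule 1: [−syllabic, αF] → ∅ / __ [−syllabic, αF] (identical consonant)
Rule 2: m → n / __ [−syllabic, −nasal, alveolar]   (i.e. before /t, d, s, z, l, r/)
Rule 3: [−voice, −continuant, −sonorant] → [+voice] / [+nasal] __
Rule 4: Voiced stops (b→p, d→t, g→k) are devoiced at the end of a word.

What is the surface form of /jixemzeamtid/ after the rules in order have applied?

Rule 1 (degemination): no segment meets the environment; /jixemzeamtid/ is unchanged.
Rule 2 (nasal place assimilation): /m/ precedes the alveolar consonant /z/, so it assimilates in place to [n]. /m/ precedes the alveolar consonant /t/, so it assimilates in place to [n]. /jixemzeamtid/ → jixenzeantid.
Rule 3 (post-nasal voicing): /t/ is a voiceless stop immediately after the nasal /n/, so it voices to [d]. /jixenzeantid/ → jixenzeandid.
Rule 4 (final devoicing): /d/ is a voiced stop in word-final position, so it devoices to [t]. /jixenzeandid/ → jixenzeandit.

jixenzeandit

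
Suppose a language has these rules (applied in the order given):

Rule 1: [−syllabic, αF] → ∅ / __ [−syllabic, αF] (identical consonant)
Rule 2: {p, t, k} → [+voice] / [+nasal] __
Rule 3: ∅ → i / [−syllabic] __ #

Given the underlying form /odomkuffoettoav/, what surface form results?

Rule 1 (degemination): /ff/ is a geminate; the first /f/ deletes. /tt/ is a geminate; the first /t/ deletes. /odomkuffoettoav/ → odomkufoetoav.
Rule 2 (post-nasal voicing): /k/ is a voiceless stop immediately after the nasal /m/, so it voices to [g]. /odomkufoetoav/ → odomgufoetoav.
Rule 3 (final i-epenthesis): the form ends in the consonant /v/, so [i] is inserted word-finally. /odomgufoetoav/ → odomgufoetoavi.

odomgufoetoavi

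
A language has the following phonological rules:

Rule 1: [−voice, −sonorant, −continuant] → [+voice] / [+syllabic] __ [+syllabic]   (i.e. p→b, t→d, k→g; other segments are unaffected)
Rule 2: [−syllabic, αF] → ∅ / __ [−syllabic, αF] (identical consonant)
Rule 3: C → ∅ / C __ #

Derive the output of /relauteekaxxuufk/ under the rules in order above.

relaudeegaxuuf

Rule 1 (intervocalic voicing): /t/ is a voiceless stop between vowels /u/ and /e/, so it voices to [d]. /k/ is a voiceless stop between vowels /e/ and /a/, so it voices to [g]. /relauteekaxxuufk/ → relaudeegaxxuufk.
Rule 2 (degemination): /xx/ is a geminate; the first /x/ deletes. /relaudeegaxxuufk/ → relaudeegaxuufk.
Rule 3 (final cluster simplification): /k/ is the second consonant of a word-final cluster /fk/, so it deletes. /relaudeegaxuufk/ → relaudeegaxuuf.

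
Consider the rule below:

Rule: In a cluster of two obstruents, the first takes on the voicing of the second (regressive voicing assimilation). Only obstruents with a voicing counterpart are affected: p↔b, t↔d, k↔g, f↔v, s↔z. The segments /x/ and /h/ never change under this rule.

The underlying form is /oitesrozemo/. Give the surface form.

oitesrozemo

No segment of /oitesrozemo/ meets the structural description of the rule, so the form surfaces unchanged.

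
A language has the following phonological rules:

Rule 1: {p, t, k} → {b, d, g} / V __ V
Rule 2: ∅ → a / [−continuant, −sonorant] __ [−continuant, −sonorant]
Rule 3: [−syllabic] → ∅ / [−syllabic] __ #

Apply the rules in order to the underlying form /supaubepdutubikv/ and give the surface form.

Rule 1 (intervocalic voicing): /p/ is a voiceless stop between vowels /u/ and /a/, so it voices to [b]. /t/ is a voiceless stop between vowels /u/ and /u/, so it voices to [d]. /supaubepdutubikv/ → subaubepdudubikv.
Rule 2 (stop-cluster a-epenthesis): /p/ and /d/ form a stop–stop cluster, so [a] is inserted between them. /subaubepdudubikv/ → subaubepadudubikv.
Rule 3 (final cluster simplification): /v/ is the second consonant of a word-final cluster /kv/, so it deletes. /subaubepadudubikv/ → subaubepadudubik.

subaubepadudubik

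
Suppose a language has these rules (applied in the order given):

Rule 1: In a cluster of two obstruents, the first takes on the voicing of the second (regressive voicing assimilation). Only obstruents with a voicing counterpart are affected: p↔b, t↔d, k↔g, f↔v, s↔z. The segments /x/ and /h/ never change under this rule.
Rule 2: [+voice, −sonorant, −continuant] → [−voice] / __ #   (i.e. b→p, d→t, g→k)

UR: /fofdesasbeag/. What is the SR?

Rule 1 (regressive voicing assimilation): /f/ precedes the voiced obstruent /d/, so it voices to [v] by assimilation. /s/ precedes the voiced obstruent /b/, so it voices to [z] by assimilation. /fofdesasbeag/ → fovdesazbeag.
Rule 2 (final devoicing): /g/ is a voiced stop in word-final position, so it devoices to [k]. /fovdesazbeag/ → fovdesazbeak.

fovdesazbeak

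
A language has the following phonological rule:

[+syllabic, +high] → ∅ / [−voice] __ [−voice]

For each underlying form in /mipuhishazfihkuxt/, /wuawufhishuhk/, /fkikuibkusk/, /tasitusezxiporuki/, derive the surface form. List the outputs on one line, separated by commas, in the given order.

miphshazfhkxt, wuawufhshhk, fkkuibksk, tastsezxporuki

/mipuhishazfihkuxt/: /u/ is a high vowel flanked by voiceless consonants /p/ and /h/, so it deletes. /i/ is a high vowel flanked by voiceless consonants /h/ and /s/, so it deletes. /i/ is a high vowel flanked by voiceless consonants /f/ and /h/, so it deletes. /u/ is a high vowel flanked by voiceless consonants /k/ and /x/, so it deletes. → [miphshazfhkxt].
/wuawufhishuhk/: /i/ is a high vowel flanked by voiceless consonants /h/ and /s/, so it deletes. /u/ is a high vowel flanked by voiceless consonants /h/ and /h/, so it deletes. → [wuawufhshhk].
/fkikuibkusk/: /i/ is a high vowel flanked by voiceless consonants /k/ and /k/, so it deletes. /u/ is a high vowel flanked by voiceless consonants /k/ and /s/, so it deletes. → [fkkuibksk].
/tasitusezxiporuki/: /i/ is a high vowel flanked by voiceless consonants /s/ and /t/, so it deletes. /u/ is a high vowel flanked by voiceless consonants /t/ and /s/, so it deletes. /i/ is a high vowel flanked by voiceless consonants /x/ and /p/, so it deletes. → [tastsezxporuki].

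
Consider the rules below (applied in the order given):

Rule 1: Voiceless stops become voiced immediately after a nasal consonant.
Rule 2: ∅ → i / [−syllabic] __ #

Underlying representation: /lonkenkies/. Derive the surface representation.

Rule 1 (post-nasal voicing): /k/ is a voiceless stop immediately after the nasal /n/, so it voices to [g]. /k/ is a voiceless stop immediately after the nasal /n/, so it voices to [g]. /lonkenkies/ → longengies.
Rule 2 (final i-epenthesis): the form ends in the consonant /s/, so [i] is inserted word-finally. /longengies/ → longengiesi.

longengiesi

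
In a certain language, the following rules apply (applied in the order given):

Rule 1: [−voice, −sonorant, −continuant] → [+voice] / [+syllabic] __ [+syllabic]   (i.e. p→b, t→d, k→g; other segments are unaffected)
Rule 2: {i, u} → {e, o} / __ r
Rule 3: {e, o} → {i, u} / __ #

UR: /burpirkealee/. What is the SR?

Rule 1 (intervocalic voicing): no segment meets the environment; /burpirkealee/ is unchanged.
Rule 2 (pre-rhotic lowering): /u/ is a high vowel immediately before /r/, so it lowers to [o]. /i/ is a high vowel immediately before /r/, so it lowers to [e]. /burpirkealee/ → borperkealee.
Rule 3 (final vowel raising): /e/ is a mid vowel in word-final position, so it raises to [i]. /borperkealee/ → borperkealei.

borperkealei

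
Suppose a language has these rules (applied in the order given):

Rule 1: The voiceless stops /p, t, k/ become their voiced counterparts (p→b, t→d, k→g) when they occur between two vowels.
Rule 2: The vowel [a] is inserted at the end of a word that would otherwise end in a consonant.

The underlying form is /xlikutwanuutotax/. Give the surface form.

Rule 1 (intervocalic voicing): /k/ is a voiceless stop between vowels /i/ and /u/, so it voices to [g]. /t/ is a voiceless stop between vowels /u/ and /o/, so it voices to [d]. /t/ is a voiceless stop between vowels /o/ and /a/, so it voices to [d]. /xlikutwanuutotax/ → xligutwanuudodax.
Rule 2 (final a-epenthesis): the form ends in the consonant /x/, so [a] is inserted word-finally. /xligutwanuudodax/ → xligutwanuudodaxa.

xligutwanuudodaxa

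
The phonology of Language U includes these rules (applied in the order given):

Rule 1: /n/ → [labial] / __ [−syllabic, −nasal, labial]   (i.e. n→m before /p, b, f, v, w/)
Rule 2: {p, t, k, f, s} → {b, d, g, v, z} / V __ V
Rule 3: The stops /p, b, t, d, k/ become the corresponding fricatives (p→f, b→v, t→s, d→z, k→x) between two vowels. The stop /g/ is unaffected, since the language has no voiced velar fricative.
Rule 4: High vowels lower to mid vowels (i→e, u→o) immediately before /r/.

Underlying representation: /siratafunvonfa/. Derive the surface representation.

serazavumvomfa

Rule 1 (nasal place assimilation): /n/ precedes the labial consonant /v/, so it assimilates in place to [m]. /n/ precedes the labial consonant /f/, so it assimilates in place to [m]. /siratafunvonfa/ → siratafumvomfa.
Rule 2 (intervocalic voicing): /t/ is a voiceless obstruent between vowels /a/ and /a/, so it voices to [d]. /f/ is a voiceless obstruent between vowels /a/ and /u/, so it voices to [v]. /siratafumvomfa/ → siradavumvomfa.
Rule 3 (intervocalic spirantization): /d/ is a stop between vowels /a/ and /a/, so it spirantizes to the fricative [z]. /siradavumvomfa/ → sirazavumvomfa.
Rule 4 (pre-rhotic lowering): /i/ is a high vowel immediately before /r/, so it lowers to [e]. /sirazavumvomfa/ → serazavumvomfa.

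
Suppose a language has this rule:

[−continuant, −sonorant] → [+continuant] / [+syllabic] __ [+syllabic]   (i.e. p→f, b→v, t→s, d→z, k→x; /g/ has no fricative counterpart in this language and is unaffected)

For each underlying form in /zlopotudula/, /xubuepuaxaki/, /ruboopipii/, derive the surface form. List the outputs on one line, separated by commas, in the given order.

zlofosuzula, xuvuefuaxaxi, ruvoofifii

/zlopotudula/: /p/ is a stop between vowels /o/ and /o/, so it spirantizes to the fricative [f]. /t/ is a stop between vowels /o/ and /u/, so it spirantizes to the fricative [s]. /d/ is a stop between vowels /u/ and /u/, so it spirantizes to the fricative [z]. → [zlofosuzula].
/xubuepuaxaki/: /b/ is a stop between vowels /u/ and /u/, so it spirantizes to the fricative [v]. /p/ is a stop between vowels /e/ and /u/, so it spirantizes to the fricative [f]. /k/ is a stop between vowels /a/ and /i/, so it spirantizes to the fricative [x]. → [xuvuefuaxaxi].
/ruboopipii/: /b/ is a stop between vowels /u/ and /o/, so it spirantizes to the fricative [v]. /p/ is a stop between vowels /o/ and /i/, so it spirantizes to the fricative [f]. /p/ is a stop between vowels /i/ and /i/, so it spirantizes to the fricative [f]. → [ruvoofifii].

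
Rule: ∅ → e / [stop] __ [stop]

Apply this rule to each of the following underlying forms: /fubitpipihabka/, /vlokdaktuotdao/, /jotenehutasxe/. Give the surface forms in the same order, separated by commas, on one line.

/fubitpipihabka/: /t/ and /p/ form a stop–stop cluster, so [e] is inserted between them. /b/ and /k/ form a stop–stop cluster, so [e] is inserted between them. → [fubitepipihabeka].
/vlokdaktuotdao/: /k/ and /d/ form a stop–stop cluster, so [e] is inserted between them. /k/ and /t/ form a stop–stop cluster, so [e] is inserted between them. /t/ and /d/ form a stop–stop cluster, so [e] is inserted between them. → [vlokedaketuotedao].
/jotenehutasxe/: the rule's environment is not met; surfaces unchanged as [jotenehutasxe].

fubitepipihabeka, vlokedaketuotedao, jotenehutasxe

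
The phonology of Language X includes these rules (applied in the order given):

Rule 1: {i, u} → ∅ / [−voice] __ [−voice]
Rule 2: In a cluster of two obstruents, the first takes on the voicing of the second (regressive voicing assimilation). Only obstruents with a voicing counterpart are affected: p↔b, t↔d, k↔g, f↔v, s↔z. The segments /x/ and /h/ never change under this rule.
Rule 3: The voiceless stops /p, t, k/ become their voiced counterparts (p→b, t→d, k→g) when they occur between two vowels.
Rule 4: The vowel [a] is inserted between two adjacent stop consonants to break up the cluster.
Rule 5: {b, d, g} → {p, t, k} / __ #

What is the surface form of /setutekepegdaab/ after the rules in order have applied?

setategebegadaap

Rule 1 (high vowel syncope): /u/ is a high vowel flanked by voiceless consonants /t/ and /t/, so it deletes. /setutekepegdaab/ → settekepegdaab.
Rule 2 (regressive voicing assimilation): no segment meets the environment; /settekepegdaab/ is unchanged.
Rule 3 (intervocalic voicing): /k/ is a voiceless stop between vowels /e/ and /e/, so it voices to [g]. /p/ is a voiceless stop between vowels /e/ and /e/, so it voices to [b]. /settekepegdaab/ → settegebegdaab.
Rule 4 (stop-cluster a-epenthesis): /t/ and /t/ form a stop–stop cluster, so [a] is inserted between them. /g/ and /d/ form a stop–stop cluster, so [a] is inserted between them. /settegebegdaab/ → setategebegadaab.
Rule 5 (final devoicing): /b/ is a voiced stop in word-final position, so it devoices to [p]. /setategebegadaab/ → setategebegadaap.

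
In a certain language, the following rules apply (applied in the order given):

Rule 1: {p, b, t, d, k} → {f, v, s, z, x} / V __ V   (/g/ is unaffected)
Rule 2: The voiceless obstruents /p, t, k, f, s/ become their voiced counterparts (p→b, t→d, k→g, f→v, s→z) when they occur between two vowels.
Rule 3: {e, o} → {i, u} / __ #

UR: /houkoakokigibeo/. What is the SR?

houxoaxoxigiveu

Rule 1 (intervocalic spirantization): /k/ is a stop between vowels /u/ and /o/, so it spirantizes to the fricative [x]. /k/ is a stop between vowels /a/ and /o/, so it spirantizes to the fricative [x]. /k/ is a stop between vowels /o/ and /i/, so it spirantizes to the fricative [x]. /b/ is a stop between vowels /i/ and /e/, so it spirantizes to the fricative [v]. /houkoakokigibeo/ → houxoaxoxigiveo.
Rule 2 (intervocalic voicing): no segment meets the environment; /houxoaxoxigiveo/ is unchanged.
Rule 3 (final vowel raising): /o/ is a mid vowel in word-final position, so it raises to [u]. /houxoaxoxigiveo/ → houxoaxoxigiveu.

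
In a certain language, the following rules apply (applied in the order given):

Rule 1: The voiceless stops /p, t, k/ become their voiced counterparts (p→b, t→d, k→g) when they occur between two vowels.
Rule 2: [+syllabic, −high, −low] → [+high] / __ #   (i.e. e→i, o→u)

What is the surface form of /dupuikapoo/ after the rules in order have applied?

dubuigabou

Rule 1 (intervocalic voicing): /p/ is a voiceless stop between vowels /u/ and /u/, so it voices to [b]. /k/ is a voiceless stop between vowels /i/ and /a/, so it voices to [g]. /p/ is a voiceless stop between vowels /a/ and /o/, so it voices to [b]. /dupuikapoo/ → dubuigaboo.
Rule 2 (final vowel raising): /o/ is a mid vowel in word-final position, so it raises to [u]. /dubuigaboo/ → dubuigabou.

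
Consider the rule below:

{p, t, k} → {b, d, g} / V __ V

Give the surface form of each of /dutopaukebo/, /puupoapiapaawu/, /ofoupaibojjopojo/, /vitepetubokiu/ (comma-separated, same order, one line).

/dutopaukebo/: /t/ is a voiceless stop between vowels /u/ and /o/, so it voices to [d]. /p/ is a voiceless stop between vowels /o/ and /a/, so it voices to [b]. /k/ is a voiceless stop between vowels /u/ and /e/, so it voices to [g]. → [dudobaugebo].
/puupoapiapaawu/: /p/ is a voiceless stop between vowels /u/ and /o/, so it voices to [b]. /p/ is a voiceless stop between vowels /a/ and /i/, so it voices to [b]. /p/ is a voiceless stop between vowels /a/ and /a/, so it voices to [b]. → [puuboabiabaawu].
/ofoupaibojjopojo/: /p/ is a voiceless stop between vowels /u/ and /a/, so it voices to [b]. /p/ is a voiceless stop between vowels /o/ and /o/, so it voices to [b]. → [ofoubaibojjobojo].
/vitepetubokiu/: /t/ is a voiceless stop between vowels /i/ and /e/, so it voices to [d]. /p/ is a voiceless stop between vowels /e/ and /e/, so it voices to [b]. /t/ is a voiceless stop between vowels /e/ and /u/, so it voices to [d]. /k/ is a voiceless stop between vowels /o/ and /i/, so it voices to [g]. → [videbedubogiu].

dudobaugebo, puuboabiabaawu, ofoubaibojjobojo, videbedubogiu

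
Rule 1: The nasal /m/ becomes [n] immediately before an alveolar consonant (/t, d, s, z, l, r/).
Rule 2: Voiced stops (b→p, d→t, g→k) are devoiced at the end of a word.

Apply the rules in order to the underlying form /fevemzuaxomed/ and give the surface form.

fevenzuaxomet

Rule 1 (nasal place assimilation): /m/ precedes the alveolar consonant /z/, so it assimilates in place to [n]. /fevemzuaxomed/ → fevenzuaxomed.
Rule 2 (final devoicing): /d/ is a voiced stop in word-final position, so it devoices to [t]. /fevenzuaxomed/ → fevenzuaxomet.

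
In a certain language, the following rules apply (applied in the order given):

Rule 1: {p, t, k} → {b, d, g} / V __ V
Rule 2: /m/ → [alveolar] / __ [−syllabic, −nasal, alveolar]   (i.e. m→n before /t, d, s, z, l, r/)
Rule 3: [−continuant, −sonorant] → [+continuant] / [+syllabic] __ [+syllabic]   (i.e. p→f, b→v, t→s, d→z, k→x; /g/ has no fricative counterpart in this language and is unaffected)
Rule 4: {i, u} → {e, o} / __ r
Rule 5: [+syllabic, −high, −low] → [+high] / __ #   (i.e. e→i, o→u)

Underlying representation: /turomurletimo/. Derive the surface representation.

toromorlezimu

Rule 1 (intervocalic voicing): /t/ is a voiceless stop between vowels /e/ and /i/, so it voices to [d]. /turomurletimo/ → turomurledimo.
Rule 2 (nasal place assimilation): no segment meets the environment; /turomurledimo/ is unchanged.
Rule 3 (intervocalic spirantization): /d/ is a stop between vowels /e/ and /i/, so it spirantizes to the fricative [z]. /turomurledimo/ → turomurlezimo.
Rule 4 (pre-rhotic lowering): /u/ is a high vowel immediately before /r/, so it lowers to [o]. /u/ is a high vowel immediately before /r/, so it lowers to [o]. /turomurlezimo/ → toromorlezimo.
Rule 5 (final vowel raising): /o/ is a mid vowel in word-final position, so it raises to [u]. /toromorlezimo/ → toromorlezimu.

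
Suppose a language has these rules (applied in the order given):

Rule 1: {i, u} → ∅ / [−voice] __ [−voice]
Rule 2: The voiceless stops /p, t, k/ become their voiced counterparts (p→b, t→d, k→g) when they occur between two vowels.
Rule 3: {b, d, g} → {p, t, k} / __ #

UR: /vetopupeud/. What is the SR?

Rule 1 (high vowel syncope): /u/ is a high vowel flanked by voiceless consonants /p/ and /p/, so it deletes. /vetopupeud/ → vetoppeud.
Rule 2 (intervocalic voicing): /t/ is a voiceless stop between vowels /e/ and /o/, so it voices to [d]. /vetoppeud/ → vedoppeud.
Rule 3 (final devoicing): /d/ is a voiced stop in word-final position, so it devoices to [t]. /vedoppeud/ → vedoppeut.

vedoppeut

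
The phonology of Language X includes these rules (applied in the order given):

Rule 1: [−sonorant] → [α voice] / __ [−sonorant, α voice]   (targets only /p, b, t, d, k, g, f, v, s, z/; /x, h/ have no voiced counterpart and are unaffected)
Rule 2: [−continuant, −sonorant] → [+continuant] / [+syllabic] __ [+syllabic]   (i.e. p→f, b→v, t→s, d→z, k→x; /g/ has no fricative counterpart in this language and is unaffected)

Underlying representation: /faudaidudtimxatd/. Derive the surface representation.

fauzaizuttimxadd

Rule 1 (regressive voicing assimilation): /d/ precedes the voiceless obstruent /t/, so it devoices to [t] by assimilation. /t/ precedes the voiced obstruent /d/, so it voices to [d] by assimilation. /faudaidudtimxatd/ → faudaiduttimxadd.
Rule 2 (intervocalic spirantization): /d/ is a stop between vowels /u/ and /a/, so it spirantizes to the fricative [z]. /d/ is a stop between vowels /i/ and /u/, so it spirantizes to the fricative [z]. /faudaiduttimxadd/ → fauzaizuttimxadd.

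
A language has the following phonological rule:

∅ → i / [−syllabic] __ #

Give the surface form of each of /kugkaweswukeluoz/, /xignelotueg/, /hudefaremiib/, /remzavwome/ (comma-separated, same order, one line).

kugkaweswukeluozi, xignelotuegi, hudefaremiibi, remzavwome

/kugkaweswukeluoz/: the form ends in the consonant /z/, so [i] is inserted word-finally. → [kugkaweswukeluozi].
/xignelotueg/: the form ends in the consonant /g/, so [i] is inserted word-finally. → [xignelotuegi].
/hudefaremiib/: the form ends in the consonant /b/, so [i] is inserted word-finally. → [hudefaremiibi].
/remzavwome/: the rule's environment is not met; surfaces unchanged as [remzavwome].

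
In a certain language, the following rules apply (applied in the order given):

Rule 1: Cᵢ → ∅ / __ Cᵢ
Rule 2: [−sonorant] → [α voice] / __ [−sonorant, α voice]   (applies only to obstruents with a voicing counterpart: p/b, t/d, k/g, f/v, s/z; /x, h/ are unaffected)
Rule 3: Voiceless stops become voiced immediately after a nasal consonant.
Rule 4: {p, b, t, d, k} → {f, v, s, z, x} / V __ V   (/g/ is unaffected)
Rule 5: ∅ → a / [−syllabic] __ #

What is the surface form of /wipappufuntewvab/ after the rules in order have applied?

Rule 1 (degemination): /pp/ is a geminate; the first /p/ deletes. /wipappufuntewvab/ → wipapufuntewvab.
Rule 2 (regressive voicing assimilation): no segment meets the environment; /wipapufuntewvab/ is unchanged.
Rule 3 (post-nasal voicing): /t/ is a voiceless stop immediately after the nasal /n/, so it voices to [d]. /wipapufuntewvab/ → wipapufundewvab.
Rule 4 (intervocalic spirantization): /p/ is a stop between vowels /i/ and /a/, so it spirantizes to the fricative [f]. /p/ is a stop between vowels /a/ and /u/, so it spirantizes to the fricative [f]. /wipapufundewvab/ → wifafufundewvab.
Rule 5 (final a-epenthesis): the form ends in the consonant /b/, so [a] is inserted word-finally. /wifafufundewvab/ → wifafufundewvaba.

wifafufundewvaba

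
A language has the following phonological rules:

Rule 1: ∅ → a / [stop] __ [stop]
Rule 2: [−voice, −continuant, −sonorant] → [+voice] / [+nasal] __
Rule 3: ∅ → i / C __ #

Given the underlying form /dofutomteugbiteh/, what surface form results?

dofutomdeugabitehi

Rule 1 (stop-cluster a-epenthesis): /g/ and /b/ form a stop–stop cluster, so [a] is inserted between them. /dofutomteugbiteh/ → dofutomteugabiteh.
Rule 2 (post-nasal voicing): /t/ is a voiceless stop immediately after the nasal /m/, so it voices to [d]. /dofutomteugabiteh/ → dofutomdeugabiteh.
Rule 3 (final i-epenthesis): the form ends in the consonant /h/, so [i] is inserted word-finally. /dofutomdeugabiteh/ → dofutomdeugabitehi.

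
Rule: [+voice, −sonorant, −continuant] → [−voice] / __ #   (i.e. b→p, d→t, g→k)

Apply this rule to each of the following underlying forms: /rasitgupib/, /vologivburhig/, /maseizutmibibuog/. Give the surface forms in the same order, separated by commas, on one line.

rasitgupip, vologivburhik, maseizutmibibuok

/rasitgupib/: /b/ is a voiced stop in word-final position, so it devoices to [p]. → [rasitgupip].
/vologivburhig/: /g/ is a voiced stop in word-final position, so it devoices to [k]. → [vologivburhik].
/maseizutmibibuog/: /g/ is a voiced stop in word-final position, so it devoices to [k]. → [maseizutmibibuok].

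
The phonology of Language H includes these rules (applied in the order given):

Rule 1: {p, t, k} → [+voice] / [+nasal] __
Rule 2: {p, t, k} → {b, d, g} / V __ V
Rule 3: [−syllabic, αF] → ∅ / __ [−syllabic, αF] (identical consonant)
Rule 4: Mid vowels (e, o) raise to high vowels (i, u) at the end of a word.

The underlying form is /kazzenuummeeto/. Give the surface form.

kazenuumeedu

Rule 1 (post-nasal voicing): no segment meets the environment; /kazzenuummeeto/ is unchanged.
Rule 2 (intervocalic voicing): /t/ is a voiceless stop between vowels /e/ and /o/, so it voices to [d]. /kazzenuummeeto/ → kazzenuummeedo.
Rule 3 (degemination): /zz/ is a geminate; the first /z/ deletes. /mm/ is a geminate; the first /m/ deletes. /kazzenuummeedo/ → kazenuumeedo.
Rule 4 (final vowel raising): /o/ is a mid vowel in word-final position, so it raises to [u]. /kazenuumeedo/ → kazenuumeedu.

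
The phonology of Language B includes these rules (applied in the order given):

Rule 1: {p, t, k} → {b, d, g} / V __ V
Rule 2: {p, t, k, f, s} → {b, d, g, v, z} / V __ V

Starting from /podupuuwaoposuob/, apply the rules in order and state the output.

podubuuwaobozuob

Rule 1 (intervocalic voicing): /p/ is a voiceless stop between vowels /u/ and /u/, so it voices to [b]. /p/ is a voiceless stop between vowels /o/ and /o/, so it voices to [b]. /podupuuwaoposuob/ → podubuuwaobosuob.
Rule 2 (intervocalic voicing): /s/ is a voiceless obstruent between vowels /o/ and /u/, so it voices to [z]. /podubuuwaobosuob/ → podubuuwaobozuob.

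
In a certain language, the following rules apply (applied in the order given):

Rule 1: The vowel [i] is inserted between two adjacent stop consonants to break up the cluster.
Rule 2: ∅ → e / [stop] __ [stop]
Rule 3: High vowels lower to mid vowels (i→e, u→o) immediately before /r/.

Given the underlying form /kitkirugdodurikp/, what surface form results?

Rule 1 (stop-cluster i-epenthesis): /t/ and /k/ form a stop–stop cluster, so [i] is inserted between them. /g/ and /d/ form a stop–stop cluster, so [i] is inserted between them. /k/ and /p/ form a stop–stop cluster, so [i] is inserted between them. /kitkirugdodurikp/ → kitikirugidodurikip.
Rule 2 (stop-cluster e-epenthesis): no segment meets the environment; /kitikirugidodurikip/ is unchanged.
Rule 3 (pre-rhotic lowering): /i/ is a high vowel immediately before /r/, so it lowers to [e]. /u/ is a high vowel immediately before /r/, so it lowers to [o]. /kitikirugidodurikip/ → kitikerugidodorikip.

kitikerugidodorikip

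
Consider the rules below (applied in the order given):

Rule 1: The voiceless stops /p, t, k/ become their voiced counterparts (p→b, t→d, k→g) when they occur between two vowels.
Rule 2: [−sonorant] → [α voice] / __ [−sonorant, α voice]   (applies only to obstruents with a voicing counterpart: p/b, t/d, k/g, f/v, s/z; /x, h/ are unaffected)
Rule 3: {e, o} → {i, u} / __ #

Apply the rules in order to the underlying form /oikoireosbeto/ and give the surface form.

oigoireozbedu

Rule 1 (intervocalic voicing): /k/ is a voiceless stop between vowels /i/ and /o/, so it voices to [g]. /t/ is a voiceless stop between vowels /e/ and /o/, so it voices to [d]. /oikoireosbeto/ → oigoireosbedo.
Rule 2 (regressive voicing assimilation): /s/ precedes the voiced obstruent /b/, so it voices to [z] by assimilation. /oigoireosbedo/ → oigoireozbedo.
Rule 3 (final vowel raising): /o/ is a mid vowel in word-final position, so it raises to [u]. /oigoireozbedo/ → oigoireozbedu.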